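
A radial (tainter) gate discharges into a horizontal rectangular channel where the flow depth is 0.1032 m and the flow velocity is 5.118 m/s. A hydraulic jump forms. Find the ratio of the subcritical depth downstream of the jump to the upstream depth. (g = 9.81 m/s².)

Fr₁ = V₁/√(g·y₁) = 5.118/√(9.81×0.1032) = 5.087.
By Bélanger, y₂/y₁ = ½[√(1 + 8Fr₁²) − 1] = ½[√207.99 − 1] = 6.711.

y₂/y₁ = 6.711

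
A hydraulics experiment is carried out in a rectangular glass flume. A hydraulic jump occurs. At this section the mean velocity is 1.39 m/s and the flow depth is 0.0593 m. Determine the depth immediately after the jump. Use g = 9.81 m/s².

Fr₁ = V₁/√(g·y₁) = 1.39/√(9.81×0.0593) = 1.82.
Conjugate-depth relation: y₂/y₁ = ½[√(1 + 8Fr₁²) − 1] = ½[√27.57 − 1] = 2.13.
y₂ = 2.13 × 0.0593 = 0.126 m.

y₂ = 0.126 m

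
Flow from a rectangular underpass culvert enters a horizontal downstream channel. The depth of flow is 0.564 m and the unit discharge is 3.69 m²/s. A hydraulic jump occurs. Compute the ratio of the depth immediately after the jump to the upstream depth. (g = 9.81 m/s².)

V₁ = q/y₁ = 3.69/0.564 = 6.54 m/s. Fr₁ = V₁/√(g·y₁) = 6.54/√(9.81×0.564) = 2.78.
By Bélanger, y₂/y₁ = ½[√(1 + 8Fr₁²) − 1] = ½[√62.89 − 1] = 3.47.

y₂/y₁ = 3.47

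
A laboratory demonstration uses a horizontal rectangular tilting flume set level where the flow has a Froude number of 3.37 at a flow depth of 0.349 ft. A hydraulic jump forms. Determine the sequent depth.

Fr₁ = 3.37 (given).
Sequent-depth ratio: y₂/y₁ = ½[√(1 + 8Fr₁²) − 1] = ½[√91.86 − 1] = 4.29.
y₂ = 4.29 × 0.349 = 1.50 ft.

y₂ = 1.50 ft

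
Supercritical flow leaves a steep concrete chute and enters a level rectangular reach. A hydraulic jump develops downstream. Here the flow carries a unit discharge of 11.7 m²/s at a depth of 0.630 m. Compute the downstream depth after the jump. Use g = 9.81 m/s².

V₁ = q/y₁ = 11.7/0.630 = 18.6 m/s. Fr₁ = V₁/√(g·y₁) = 18.6/√(9.81×0.630) = 7.47.
Sequent-depth ratio: y₂/y₁ = ½[√(1 + 8Fr₁²) − 1] = ½[√447.4 − 1] = 10.1.
y₂ = 10.1 × 0.630 = 6.35 m.

y₂ = 6.35 m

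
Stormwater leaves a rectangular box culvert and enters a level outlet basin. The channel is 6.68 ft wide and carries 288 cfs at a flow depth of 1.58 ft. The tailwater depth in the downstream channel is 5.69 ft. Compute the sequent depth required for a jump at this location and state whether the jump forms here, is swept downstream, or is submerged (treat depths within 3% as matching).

y₂ = 7.79 ft; the jump is swept downstream

q = Q/b = 288/6.68 = 43.1 ft²/s; V₁ = q/y₁ = 27.3 ft/s. Fr₁ = V₁/√(g·y₁) = 3.83.
Bélanger equation: y₂/y₁ = ½[√(1 + 8Fr₁²) − 1] = ½[√118.1 − 1] = 4.93.
y₂ = 4.93 × 1.58 = 7.79 ft.
Tailwater y_tw = 5.69 ft: y_tw < y₂, so the jump is swept downstream.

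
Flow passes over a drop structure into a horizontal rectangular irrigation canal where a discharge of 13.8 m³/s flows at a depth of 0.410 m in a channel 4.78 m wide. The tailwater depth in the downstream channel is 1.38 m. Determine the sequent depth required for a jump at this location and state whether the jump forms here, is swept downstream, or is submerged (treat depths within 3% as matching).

y₂ = 1.84 m; the jump is swept downstream

q = Q/b = 13.8/4.78 = 2.89 m²/s; V₁ = q/y₁ = 7.04 m/s. Fr₁ = V₁/√(g·y₁) = 3.51.
Conjugate-depth relation: y₂/y₁ = ½[√(1 + 8Fr₁²) − 1] = ½[√99.62 − 1] = 4.49.
y₂ = 4.49 × 0.410 = 1.84 m.
Tailwater y_tw = 1.38 m: y_tw < y₂, so the jump is swept downstream.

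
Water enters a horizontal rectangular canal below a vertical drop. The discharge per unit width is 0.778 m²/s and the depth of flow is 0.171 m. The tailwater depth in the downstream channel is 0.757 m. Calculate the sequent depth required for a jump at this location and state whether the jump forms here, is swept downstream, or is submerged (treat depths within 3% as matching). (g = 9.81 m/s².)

V₁ = q/y₁ = 0.778/0.171 = 4.55 m/s. Fr₁ = V₁/√(g·y₁) = 4.55/√(9.81×0.171) = 3.51.
By Bélanger, y₂/y₁ = ½[√(1 + 8Fr₁²) − 1] = ½[√99.72 − 1] = 4.49.
y₂ = 4.49 × 0.171 = 0.768 m.
Tailwater y_tw = 0.757 m: y_tw ≈ y₂, so the jump forms here.

y₂ = 0.768 m; the jump forms here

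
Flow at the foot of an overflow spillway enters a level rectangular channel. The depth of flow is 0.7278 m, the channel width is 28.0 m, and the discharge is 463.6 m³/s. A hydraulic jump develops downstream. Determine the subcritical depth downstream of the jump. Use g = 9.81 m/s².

y₂ = 8.407 m

q = Q/b = 463.6/28.0 = 16.56 m²/s; V₁ = q/y₁ = 22.75 m/s. Fr₁ = V₁/√(g·y₁) = 8.514.
Sequent-depth ratio: y₂/y₁ = ½[√(1 + 8Fr₁²) − 1] = ½[√580.90 − 1] = 11.55.
y₂ = 11.55 × 0.7278 = 8.407 m.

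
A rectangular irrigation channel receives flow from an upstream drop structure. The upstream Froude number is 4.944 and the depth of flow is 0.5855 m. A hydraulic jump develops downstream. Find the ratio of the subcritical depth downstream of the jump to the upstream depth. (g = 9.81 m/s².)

Fr₁ = 4.944 (given).
Sequent-depth ratio: y₂/y₁ = ½[√(1 + 8Fr₁²) − 1] = ½[√196.55 − 1] = 6.510.

y₂/y₁ = 6.510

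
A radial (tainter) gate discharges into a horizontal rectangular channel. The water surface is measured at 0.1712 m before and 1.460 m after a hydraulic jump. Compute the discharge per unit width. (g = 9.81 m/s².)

For a rectangular channel the momentum equation gives q² = ½·g·y₁·y₂·(y₁ + y₂) = ½×9.81×0.1712×1.460×1.631 = 2.000.
q = √2.000 = 1.414 m²/s.

q = 1.414 m²/s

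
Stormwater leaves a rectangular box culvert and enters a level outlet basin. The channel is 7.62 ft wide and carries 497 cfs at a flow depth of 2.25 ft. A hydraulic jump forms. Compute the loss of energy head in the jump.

q = Q/b = 497/7.62 = 65.2 ft²/s; V₁ = q/y₁ = 29.0 ft/s. Fr₁ = V₁/√(g·y₁) = 3.41.
Conjugate-depth relation: y₂/y₁ = ½[√(1 + 8Fr₁²) − 1] = ½[√93.79 − 1] = 4.34.
y₂ = 4.34 × 2.25 = 9.77 ft.
Head loss: ΔE = (y₂ − y₁)³/(4y₁y₂) = (9.77 − 2.25)³/(4×2.25×9.77) = 425/87.9 = 4.84 ft.

ΔE = 4.84 ft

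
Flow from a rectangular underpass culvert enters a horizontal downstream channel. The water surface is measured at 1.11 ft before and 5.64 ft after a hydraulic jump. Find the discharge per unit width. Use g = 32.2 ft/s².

q = 26.1 ft²/s

For a rectangular channel the momentum equation gives q² = ½·g·y₁·y₂·(y₁ + y₂) = ½×32.2×1.11×5.64×6.75 = 680.
q = √680 = 26.1 ft²/s.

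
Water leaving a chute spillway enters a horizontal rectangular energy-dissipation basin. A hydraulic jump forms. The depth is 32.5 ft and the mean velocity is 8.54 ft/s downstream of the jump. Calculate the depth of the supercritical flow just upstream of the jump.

Fr₂ = V₂/√(g·y₂) = 8.54/√(32.2×32.5) = 0.264.
Since the conjugate-depth ratio holds either way, y₁/y₂ = ½[√(1 + 8Fr₂²) − 1] = ½[√1.558 − 1] = 0.124.
y₁ = 0.124 × 32.5 = 4.03 ft.

y₁ = 4.03 ft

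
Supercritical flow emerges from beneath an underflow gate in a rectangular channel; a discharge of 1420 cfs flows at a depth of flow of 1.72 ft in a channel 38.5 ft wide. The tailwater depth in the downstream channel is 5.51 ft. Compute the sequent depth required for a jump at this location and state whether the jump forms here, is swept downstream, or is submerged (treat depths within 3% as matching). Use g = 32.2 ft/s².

y₂ = 6.20 ft; the jump is swept downstream

q = Q/b = 1420/38.5 = 36.9 ft²/s; V₁ = q/y₁ = 21.4 ft/s. Fr₁ = V₁/√(g·y₁) = 2.88.
Conjugate-depth relation: y₂/y₁ = ½[√(1 + 8Fr₁²) − 1] = ½[√67.42 − 1] = 3.61.
y₂ = 3.61 × 1.72 = 6.20 ft.
Tailwater y_tw = 5.51 ft: y_tw < y₂, so the jump is swept downstream.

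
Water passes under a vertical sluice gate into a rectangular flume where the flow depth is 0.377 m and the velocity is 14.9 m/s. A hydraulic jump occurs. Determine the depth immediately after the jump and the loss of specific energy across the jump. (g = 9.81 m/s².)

y₂ = 3.95 m; ΔE = 7.64 m

Fr₁ = V₁/√(g·y₁) = 14.9/√(9.81×0.377) = 7.75.
Sequent-depth ratio: y₂/y₁ = ½[√(1 + 8Fr₁²) − 1] = ½[√481.2 − 1] = 10.5.
y₂ = 10.5 × 0.377 = 3.95 m.
Head loss: ΔE = (y₂ − y₁)³/(4y₁y₂) = (3.95 − 0.377)³/(4×0.377×3.95) = 45.5/5.95 = 7.64 m.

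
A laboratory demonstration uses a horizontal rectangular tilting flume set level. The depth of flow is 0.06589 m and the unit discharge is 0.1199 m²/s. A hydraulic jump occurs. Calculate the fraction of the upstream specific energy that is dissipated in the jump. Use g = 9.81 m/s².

V₁ = q/y₁ = 0.1199/0.06589 = 1.820 m/s. Fr₁ = V₁/√(g·y₁) = 1.820/√(9.81×0.06589) = 2.263.
By Bélanger, y₂/y₁ = ½[√(1 + 8Fr₁²) − 1] = ½[√41.983 − 1] = 2.740.
y₂ = 2.740 × 0.06589 = 0.1805 m.
E₁ = y₁ + V₁²/2g = 0.2347 m. ΔE = (y₂ − y₁)³/(4y₁y₂) = 0.03166 m. ΔE/E₁ = 0.03166/0.2347 = 0.135.

ΔE/E₁ = 0.135 (13.5%)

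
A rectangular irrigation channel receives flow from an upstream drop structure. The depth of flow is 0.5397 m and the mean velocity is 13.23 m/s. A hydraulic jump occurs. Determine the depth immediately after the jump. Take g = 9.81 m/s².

y₂ = 4.127 m

Fr₁ = V₁/√(g·y₁) = 13.23/√(9.81×0.5397) = 5.750.
Bélanger equation: y₂/y₁ = ½[√(1 + 8Fr₁²) − 1] = ½[√265.48 − 1] = 7.647.
y₂ = 7.647 × 0.5397 = 4.127 m.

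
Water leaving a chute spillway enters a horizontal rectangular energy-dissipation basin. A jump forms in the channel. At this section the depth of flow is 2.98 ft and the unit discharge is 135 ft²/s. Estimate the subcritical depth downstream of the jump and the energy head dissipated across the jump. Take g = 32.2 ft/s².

y₂ = 18.1 ft; ΔE = 15.9 ft

V₁ = q/y₁ = 135/2.98 = 45.3 ft/s. Fr₁ = V₁/√(g·y₁) = 45.3/√(32.2×2.98) = 4.62.
From the momentum equation for a rectangular channel, y₂/y₁ = ½[√(1 + 8Fr₁²) − 1] = ½[√172.1 − 1] = 6.06.
y₂ = 6.06 × 2.98 = 18.1 ft.
V₂ = q/y₂ = 135/18.1 = 7.48 ft/s. E₁ = y₁ + V₁²/2g = 34.8 ft; E₂ = y₂ + V₂²/2g = 18.9 ft. ΔE = E₁ − E₂ = 15.9 ft.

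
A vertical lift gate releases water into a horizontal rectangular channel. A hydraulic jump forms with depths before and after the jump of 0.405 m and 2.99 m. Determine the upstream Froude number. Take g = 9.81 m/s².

For a rectangular channel the momentum equation gives q² = ½·g·y₁·y₂·(y₁ + y₂) = ½×9.81×0.405×2.99×3.40 = 20.2.
q = √20.2 = 4.49 m²/s.
V₁ = q/y₁ = 11.1 m/s; Fr₁ = V₁/√(g·y₁) = 5.56.

Fr₁ = 5.56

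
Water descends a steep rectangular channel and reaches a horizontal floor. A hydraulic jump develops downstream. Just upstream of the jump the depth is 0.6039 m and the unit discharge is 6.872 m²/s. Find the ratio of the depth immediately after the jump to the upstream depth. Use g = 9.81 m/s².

V₁ = q/y₁ = 6.872/0.6039 = 11.38 m/s. Fr₁ = V₁/√(g·y₁) = 11.38/√(9.81×0.6039) = 4.675.
Conjugate-depth relation: y₂/y₁ = ½[√(1 + 8Fr₁²) − 1] = ½[√175.86 − 1] = 6.131.

y₂/y₁ = 6.131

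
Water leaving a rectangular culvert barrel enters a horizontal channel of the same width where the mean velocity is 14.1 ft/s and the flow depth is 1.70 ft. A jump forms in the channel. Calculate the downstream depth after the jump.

Fr₁ = V₁/√(g·y₁) = 14.1/√(32.2×1.70) = 1.91.
From the momentum equation for a rectangular channel, y₂/y₁ = ½[√(1 + 8Fr₁²) − 1] = ½[√30.06 − 1] = 2.24.
y₂ = 2.24 × 1.70 = 3.81 ft.

y₂ = 3.81 ft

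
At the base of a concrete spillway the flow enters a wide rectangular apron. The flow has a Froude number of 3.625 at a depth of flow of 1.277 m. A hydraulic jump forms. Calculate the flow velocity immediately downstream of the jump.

V₂ = 2.759 m/s

Fr₁ = 3.625 (given).
Sequent-depth ratio: y₂/y₁ = ½[√(1 + 8Fr₁²) − 1] = ½[√106.12 − 1] = 4.651.
y₂ = 4.651 × 1.277 = 5.939 m.
V₁ = Fr₁·√(g·y₁) = 3.625×√(9.81×1.277) = 12.83 m/s; q = V₁·y₁ = 16.38 m²/s.
V₂ = q/y₂ = 16.38/5.939 = 2.759 m/s.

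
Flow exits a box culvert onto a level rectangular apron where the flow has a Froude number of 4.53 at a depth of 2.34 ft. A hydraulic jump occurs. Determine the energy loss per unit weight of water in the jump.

Fr₁ = 4.53 (given).
Conjugate-depth relation: y₂/y₁ = ½[√(1 + 8Fr₁²) − 1] = ½[√165.2 − 1] = 5.93.
y₂ = 5.93 × 2.34 = 13.9 ft.
Head loss: ΔE = (y₂ − y₁)³/(4y₁y₂) = (13.9 − 2.34)³/(4×2.34×13.9) = 1531/130 = 11.8 ft.

ΔE = 11.8 ft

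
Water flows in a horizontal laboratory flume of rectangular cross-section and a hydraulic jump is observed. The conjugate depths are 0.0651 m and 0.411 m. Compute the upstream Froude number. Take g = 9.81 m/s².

Fr₁ = 4.80

For a rectangular channel the momentum equation gives q² = ½·g·y₁·y₂·(y₁ + y₂) = ½×9.81×0.0651×0.411×0.476 = 0.0625.
q = √0.0625 = 0.250 m²/s.
V₁ = q/y₁ = 3.84 m/s; Fr₁ = V₁/√(g·y₁) = 4.80.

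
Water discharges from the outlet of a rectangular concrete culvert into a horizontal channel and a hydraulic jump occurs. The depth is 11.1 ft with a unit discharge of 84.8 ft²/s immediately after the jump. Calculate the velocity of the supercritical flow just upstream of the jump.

V₂ = q/y₂ = 84.8/11.1 = 7.64 ft/s; Fr₂ = V₂/√(g·y₂) = 0.404.
From the momentum equation (using Fr₂), y₁/y₂ = ½[√(1 + 8Fr₂²) − 1] = ½[√2.306 − 1] = 0.259.
y₁ = 0.259 × 11.1 = 2.88 ft.
V₁ = q/y₁ = 84.8/2.88 = 29.5 ft/s.

V₁ = 29.5 ft/s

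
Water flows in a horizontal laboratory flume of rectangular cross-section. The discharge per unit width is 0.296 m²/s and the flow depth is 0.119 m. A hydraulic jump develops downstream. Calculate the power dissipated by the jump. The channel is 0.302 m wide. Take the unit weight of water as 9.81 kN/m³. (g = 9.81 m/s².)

V₁ = q/y₁ = 0.296/0.119 = 2.49 m/s. Fr₁ = V₁/√(g·y₁) = 2.49/√(9.81×0.119) = 2.30.
By Bélanger, y₂/y₁ = ½[√(1 + 8Fr₁²) − 1] = ½[√43.40 − 1] = 2.79.
y₂ = 2.79 × 0.119 = 0.332 m.
Head loss: ΔE = (y₂ − y₁)³/(4y₁y₂) = (0.332 − 0.119)³/(4×0.119×0.332) = 0.00973/0.158 = 0.0615 m.
Q = q·b = 0.296 × 0.302 = 0.0894 m³/s. P = γ·Q·ΔE = 9.81 × 0.0894 × 0.0615 = 0.0539 kW.

P = 0.0539 kW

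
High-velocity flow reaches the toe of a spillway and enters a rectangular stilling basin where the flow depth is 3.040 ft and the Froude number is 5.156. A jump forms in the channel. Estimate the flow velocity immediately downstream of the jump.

Fr₁ = 5.156 (given).
Bélanger equation: y₂/y₁ = ½[√(1 + 8Fr₁²) − 1] = ½[√213.67 − 1] = 6.809.
y₂ = 6.809 × 3.040 = 20.70 ft.
V₁ = Fr₁·√(g·y₁) = 5.156×√(32.2×3.040) = 51.01 ft/s; q = V₁·y₁ = 155.1 ft²/s.
V₂ = q/y₂ = 155.1/20.70 = 7.492 ft/s.

V₂ = 7.492 ft/s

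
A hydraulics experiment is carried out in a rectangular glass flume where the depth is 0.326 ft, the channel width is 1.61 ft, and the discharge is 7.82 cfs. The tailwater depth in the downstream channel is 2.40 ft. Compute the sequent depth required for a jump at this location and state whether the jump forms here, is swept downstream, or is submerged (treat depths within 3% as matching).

q = Q/b = 7.82/1.61 = 4.86 ft²/s; V₁ = q/y₁ = 14.9 ft/s. Fr₁ = V₁/√(g·y₁) = 4.60.
By Bélanger, y₂/y₁ = ½[√(1 + 8Fr₁²) − 1] = ½[√170.2 − 1] = 6.02.
y₂ = 6.02 × 0.326 = 1.96 ft.
Tailwater y_tw = 2.40 ft: y_tw > y₂, so the jump is submerged.

y₂ = 1.96 ft; the jump is submerged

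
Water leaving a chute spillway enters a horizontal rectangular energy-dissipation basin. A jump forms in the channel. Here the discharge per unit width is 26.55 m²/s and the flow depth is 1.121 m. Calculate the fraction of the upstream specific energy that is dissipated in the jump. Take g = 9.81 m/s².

ΔE/E₁ = 0.627 (62.7%)

V₁ = q/y₁ = 26.55/1.121 = 23.68 m/s. Fr₁ = V₁/√(g·y₁) = 23.68/√(9.81×1.121) = 7.142.
Bélanger equation: y₂/y₁ = ½[√(1 + 8Fr₁²) − 1] = ½[√409.07 − 1] = 9.613.
y₂ = 9.613 × 1.121 = 10.78 m.
E₁ = y₁ + V₁²/2g = 29.71 m. ΔE = (y₂ − y₁)³/(4y₁y₂) = 18.63 m. ΔE/E₁ = 18.63/29.71 = 0.627.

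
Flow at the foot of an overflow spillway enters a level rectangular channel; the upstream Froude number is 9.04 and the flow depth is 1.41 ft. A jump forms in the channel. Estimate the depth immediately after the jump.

Fr₁ = 9.04 (given).
By Bélanger, y₂/y₁ = ½[√(1 + 8Fr₁²) − 1] = ½[√654.8 − 1] = 12.3.
y₂ = 12.3 × 1.41 = 17.3 ft.

y₂ = 17.3 ft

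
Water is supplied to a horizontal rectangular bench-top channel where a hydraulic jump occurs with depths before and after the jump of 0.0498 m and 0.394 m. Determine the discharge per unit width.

q = 0.207 m²/s

For a rectangular channel the momentum equation gives q² = ½·g·y₁·y₂·(y₁ + y₂) = ½×9.81×0.0498×0.394×0.444 = 0.0427.
q = √0.0427 = 0.207 m²/s.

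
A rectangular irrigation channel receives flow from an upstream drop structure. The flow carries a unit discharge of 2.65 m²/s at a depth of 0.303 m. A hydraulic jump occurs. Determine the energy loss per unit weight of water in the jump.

ΔE = 2.09 m

V₁ = q/y₁ = 2.65/0.303 = 8.75 m/s. Fr₁ = V₁/√(g·y₁) = 8.75/√(9.81×0.303) = 5.07.
Conjugate-depth relation: y₂/y₁ = ½[√(1 + 8Fr₁²) − 1] = ½[√206.9 − 1] = 6.69.
y₂ = 6.69 × 0.303 = 2.03 m.
V₂ = q/y₂ = 2.65/2.03 = 1.31 m/s. E₁ = y₁ + V₁²/2g = 4.20 m; E₂ = y₂ + V₂²/2g = 2.11 m. ΔE = E₁ − E₂ = 2.09 m.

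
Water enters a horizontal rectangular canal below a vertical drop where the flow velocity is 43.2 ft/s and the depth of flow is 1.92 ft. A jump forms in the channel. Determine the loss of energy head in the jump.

Fr₁ = V₁/√(g·y₁) = 43.2/√(32.2×1.92) = 5.49.
By Bélanger, y₂/y₁ = ½[√(1 + 8Fr₁²) − 1] = ½[√242.5 − 1] = 7.29.
y₂ = 7.29 × 1.92 = 14.0 ft.
q = V₁·y₁ = 43.2 × 1.92 = 82.9 ft²/s. V₂ = q/y₂ = 82.9/14.0 = 5.93 ft/s. E₁ = y₁ + V₁²/2g = 30.9 ft; E₂ = y₂ + V₂²/2g = 14.5 ft. ΔE = E₁ − E₂ = 16.4 ft.

ΔE = 16.4 ft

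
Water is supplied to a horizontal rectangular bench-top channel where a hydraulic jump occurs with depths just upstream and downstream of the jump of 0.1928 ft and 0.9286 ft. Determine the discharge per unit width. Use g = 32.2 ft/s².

For a rectangular channel the momentum equation gives q² = ½·g·y₁·y₂·(y₁ + y₂) = ½×32.2×0.1928×0.9286×1.121 = 3.232.
q = √3.232 = 1.798 ft²/s.

q = 1.798 ft²/s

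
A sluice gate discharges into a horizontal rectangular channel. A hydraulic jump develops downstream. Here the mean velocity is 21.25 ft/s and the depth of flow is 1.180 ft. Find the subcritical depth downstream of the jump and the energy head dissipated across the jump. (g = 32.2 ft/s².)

y₂ = 5.193 ft; ΔE = 2.637 ft

Fr₁ = V₁/√(g·y₁) = 21.25/√(32.2×1.180) = 3.447.
Conjugate-depth relation: y₂/y₁ = ½[√(1 + 8Fr₁²) − 1] = ½[√96.076 − 1] = 4.401.
y₂ = 4.401 × 1.180 = 5.193 ft.
Head loss: ΔE = (y₂ − y₁)³/(4y₁y₂) = (5.193 − 1.180)³/(4×1.180×5.193) = 64.63/24.51 = 2.637 ft.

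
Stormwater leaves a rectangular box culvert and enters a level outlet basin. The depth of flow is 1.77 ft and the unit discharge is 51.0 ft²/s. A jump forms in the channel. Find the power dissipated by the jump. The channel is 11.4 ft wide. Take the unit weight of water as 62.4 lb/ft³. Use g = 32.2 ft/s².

V₁ = q/y₁ = 51.0/1.77 = 28.8 ft/s. Fr₁ = V₁/√(g·y₁) = 28.8/√(32.2×1.77) = 3.82.
By Bélanger, y₂/y₁ = ½[√(1 + 8Fr₁²) − 1] = ½[√117.5 − 1] = 4.92.
y₂ = 4.92 × 1.77 = 8.71 ft.
V₂ = q/y₂ = 51.0/8.71 = 5.86 ft/s. E₁ = y₁ + V₁²/2g = 14.7 ft; E₂ = y₂ + V₂²/2g = 9.24 ft. ΔE = E₁ − E₂ = 5.42 ft.
Q = q·b = 51.0 × 11.4 = 581 cfs. P = γ·Q·ΔE/550 = 62.4 × 581 × 5.42 / 550 = 357 hp.

P = 357 hp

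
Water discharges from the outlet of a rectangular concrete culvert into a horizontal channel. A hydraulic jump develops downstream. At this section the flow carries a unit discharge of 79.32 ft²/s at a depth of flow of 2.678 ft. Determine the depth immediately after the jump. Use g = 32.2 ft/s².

V₁ = q/y₁ = 79.32/2.678 = 29.62 ft/s. Fr₁ = V₁/√(g·y₁) = 29.62/√(32.2×2.678) = 3.190.
By Bélanger, y₂/y₁ = ½[√(1 + 8Fr₁²) − 1] = ½[√82.389 − 1] = 4.038.
y₂ = 4.038 × 2.678 = 10.81 ft.

y₂ = 10.81 ft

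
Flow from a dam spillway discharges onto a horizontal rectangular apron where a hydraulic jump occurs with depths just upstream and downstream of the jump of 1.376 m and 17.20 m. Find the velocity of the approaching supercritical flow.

For a rectangular channel the momentum equation gives q² = ½·g·y₁·y₂·(y₁ + y₂) = ½×9.81×1.376×17.20×18.58 = 2156.
q = √2156 = 46.44 m²/s.
V₁ = q/y₁ = 46.44/1.376 = 33.75 m/s.

V₁ = 33.75 m/s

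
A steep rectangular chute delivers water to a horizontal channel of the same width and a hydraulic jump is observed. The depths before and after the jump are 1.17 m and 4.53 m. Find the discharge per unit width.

q = 12.2 m²/s

For a rectangular channel the momentum equation gives q² = ½·g·y₁·y₂·(y₁ + y₂) = ½×9.81×1.17×4.53×5.70 = 148.
q = √148 = 12.2 m²/s.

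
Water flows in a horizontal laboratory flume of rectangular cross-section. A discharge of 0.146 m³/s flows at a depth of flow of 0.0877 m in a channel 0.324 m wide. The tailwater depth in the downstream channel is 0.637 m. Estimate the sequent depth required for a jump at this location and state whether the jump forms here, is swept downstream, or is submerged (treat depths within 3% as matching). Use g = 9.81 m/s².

q = Q/b = 0.146/0.324 = 0.451 m²/s; V₁ = q/y₁ = 5.14 m/s. Fr₁ = V₁/√(g·y₁) = 5.54.
Sequent-depth ratio: y₂/y₁ = ½[√(1 + 8Fr₁²) − 1] = ½[√246.5 − 1] = 7.35.
y₂ = 7.35 × 0.0877 = 0.645 m.
Tailwater y_tw = 0.637 m: y_tw ≈ y₂, so the jump forms here.

y₂ = 0.645 m; the jump forms here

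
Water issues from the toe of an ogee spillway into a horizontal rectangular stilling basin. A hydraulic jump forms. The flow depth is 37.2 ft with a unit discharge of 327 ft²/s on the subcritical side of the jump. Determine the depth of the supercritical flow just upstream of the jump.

y₁ = 4.30 ft

V₂ = q/y₂ = 327/37.2 = 8.79 ft/s; Fr₂ = V₂/√(g·y₂) = 0.254.
Applying the sequent-depth relation in reverse, y₁/y₂ = ½[√(1 + 8Fr₂²) − 1] = ½[√1.516 − 1] = 0.116.
y₁ = 0.116 × 37.2 = 4.30 ft.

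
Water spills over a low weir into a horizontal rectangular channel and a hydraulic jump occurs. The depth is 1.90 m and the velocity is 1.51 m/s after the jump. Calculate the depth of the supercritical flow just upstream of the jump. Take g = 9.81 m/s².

y₁ = 0.386 m

Fr₂ = V₂/√(g·y₂) = 1.51/√(9.81×1.90) = 0.350.
From the momentum equation (using Fr₂), y₁/y₂ = ½[√(1 + 8Fr₂²) − 1] = ½[√1.979 − 1] = 0.203.
y₁ = 0.203 × 1.90 = 0.386 m.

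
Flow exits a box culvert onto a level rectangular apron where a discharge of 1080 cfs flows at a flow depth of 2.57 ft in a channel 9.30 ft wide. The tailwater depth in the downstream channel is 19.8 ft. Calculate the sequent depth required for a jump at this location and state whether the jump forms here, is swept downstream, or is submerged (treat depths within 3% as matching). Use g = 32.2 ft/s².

y₂ = 16.8 ft; the jump is submerged

q = Q/b = 1080/9.30 = 116 ft²/s; V₁ = q/y₁ = 45.2 ft/s. Fr₁ = V₁/√(g·y₁) = 4.97.
Conjugate-depth relation: y₂/y₁ = ½[√(1 + 8Fr₁²) − 1] = ½[√198.4 − 1] = 6.54.
y₂ = 6.54 × 2.57 = 16.8 ft.
Tailwater y_tw = 19.8 ft: y_tw > y₂, so the jump is submerged.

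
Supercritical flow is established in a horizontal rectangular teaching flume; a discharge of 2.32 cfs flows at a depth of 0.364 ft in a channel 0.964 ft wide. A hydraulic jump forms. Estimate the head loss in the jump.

ΔE = 0.0832 ft

q = Q/b = 2.32/0.964 = 2.41 ft²/s; V₁ = q/y₁ = 6.61 ft/s. Fr₁ = V₁/√(g·y₁) = 1.93.
By Bélanger, y₂/y₁ = ½[√(1 + 8Fr₁²) − 1] = ½[√30.84 − 1] = 2.28.
y₂ = 2.28 × 0.364 = 0.829 ft.
Head loss: ΔE = (y₂ − y₁)³/(4y₁y₂) = (0.829 − 0.364)³/(4×0.364×0.829) = 0.100/1.21 = 0.0832 ft.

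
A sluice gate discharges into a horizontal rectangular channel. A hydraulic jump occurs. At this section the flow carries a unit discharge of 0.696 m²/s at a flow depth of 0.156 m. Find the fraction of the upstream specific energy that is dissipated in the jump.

V₁ = q/y₁ = 0.696/0.156 = 4.46 m/s. Fr₁ = V₁/√(g·y₁) = 4.46/√(9.81×0.156) = 3.61.
From the momentum equation for a rectangular channel, y₂/y₁ = ½[√(1 + 8Fr₁²) − 1] = ½[√105.1 − 1] = 4.62.
y₂ = 4.62 × 0.156 = 0.721 m.
E₁ = y₁ + V₁²/2g = 1.17 m. ΔE = (y₂ − y₁)³/(4y₁y₂) = 0.402 m. ΔE/E₁ = 0.402/1.17 = 0.343.

ΔE/E₁ = 0.343 (34.3%)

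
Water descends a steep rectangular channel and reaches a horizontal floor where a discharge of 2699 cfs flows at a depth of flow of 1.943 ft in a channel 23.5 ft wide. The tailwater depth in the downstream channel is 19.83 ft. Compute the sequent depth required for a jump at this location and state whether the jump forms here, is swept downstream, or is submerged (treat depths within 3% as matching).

q = Q/b = 2699/23.5 = 114.9 ft²/s; V₁ = q/y₁ = 59.11 ft/s. Fr₁ = V₁/√(g·y₁) = 7.473.
Sequent-depth ratio: y₂/y₁ = ½[√(1 + 8Fr₁²) − 1] = ½[√447.77 − 1] = 10.08.
y₂ = 10.08 × 1.943 = 19.59 ft.
Tailwater y_tw = 19.83 ft: y_tw ≈ y₂, so the jump forms here.

y₂ = 19.59 ft; the jump forms here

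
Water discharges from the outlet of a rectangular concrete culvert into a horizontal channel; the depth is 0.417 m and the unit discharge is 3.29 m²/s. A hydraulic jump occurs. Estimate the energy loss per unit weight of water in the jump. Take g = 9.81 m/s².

ΔE = 1.36 m

V₁ = q/y₁ = 3.29/0.417 = 7.89 m/s. Fr₁ = V₁/√(g·y₁) = 7.89/√(9.81×0.417) = 3.90.
By Bélanger, y₂/y₁ = ½[√(1 + 8Fr₁²) − 1] = ½[√122.7 − 1] = 5.04.
y₂ = 5.04 × 0.417 = 2.10 m.
Head loss: ΔE = (y₂ − y₁)³/(4y₁y₂) = (2.10 − 0.417)³/(4×0.417×2.10) = 4.78/3.51 = 1.36 m.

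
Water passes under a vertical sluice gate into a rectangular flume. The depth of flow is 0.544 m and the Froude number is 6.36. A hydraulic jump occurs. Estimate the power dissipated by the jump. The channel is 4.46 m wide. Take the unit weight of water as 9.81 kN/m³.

P = 2366 kW

Fr₁ = 6.36 (given).
Conjugate-depth relation: y₂/y₁ = ½[√(1 + 8Fr₁²) − 1] = ½[√324.6 − 1] = 8.51.
y₂ = 8.51 × 0.544 = 4.63 m.
V₁ = Fr₁·√(g·y₁) = 6.36×√(9.81×0.544) = 14.7 m/s; q = V₁·y₁ = 7.99 m²/s. V₂ = q/y₂ = 7.99/4.63 = 1.73 m/s. E₁ = y₁ + V₁²/2g = 11.5 m; E₂ = y₂ + V₂²/2g = 4.78 m. ΔE = E₁ − E₂ = 6.77 m.
Q = q·b = 7.99 × 4.46 = 35.6 m³/s. P = γ·Q·ΔE = 9.81 × 35.6 × 6.77 = 2366 kW.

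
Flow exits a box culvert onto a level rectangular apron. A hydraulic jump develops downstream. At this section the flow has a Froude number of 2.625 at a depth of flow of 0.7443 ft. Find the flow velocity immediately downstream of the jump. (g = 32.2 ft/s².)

V₂ = 3.959 ft/s

Fr₁ = 2.625 (given).
Conjugate-depth relation: y₂/y₁ = ½[√(1 + 8Fr₁²) − 1] = ½[√56.125 − 1] = 3.246.
y₂ = 3.246 × 0.7443 = 2.416 ft.
V₁ = Fr₁·√(g·y₁) = 2.625×√(32.2×0.7443) = 12.85 ft/s; q = V₁·y₁ = 9.565 ft²/s.
V₂ = q/y₂ = 9.565/2.416 = 3.959 ft/s.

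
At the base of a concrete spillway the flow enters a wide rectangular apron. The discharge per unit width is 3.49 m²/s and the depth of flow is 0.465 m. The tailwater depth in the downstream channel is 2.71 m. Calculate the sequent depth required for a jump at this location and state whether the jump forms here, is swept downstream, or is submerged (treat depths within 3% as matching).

y₂ = 2.09 m; the jump is submerged

V₁ = q/y₁ = 3.49/0.465 = 7.51 m/s. Fr₁ = V₁/√(g·y₁) = 7.51/√(9.81×0.465) = 3.51.
Bélanger equation: y₂/y₁ = ½[√(1 + 8Fr₁²) − 1] = ½[√99.79 − 1] = 4.49.
y₂ = 4.49 × 0.465 = 2.09 m.
Tailwater y_tw = 2.71 m: y_tw > y₂, so the jump is submerged.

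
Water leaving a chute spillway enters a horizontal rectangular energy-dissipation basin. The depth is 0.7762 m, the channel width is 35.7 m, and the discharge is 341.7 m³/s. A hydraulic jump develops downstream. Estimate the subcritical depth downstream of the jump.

y₂ = 4.533 m

q = Q/b = 341.7/35.7 = 9.571 m²/s; V₁ = q/y₁ = 12.33 m/s. Fr₁ = V₁/√(g·y₁) = 4.469.
By Bélanger, y₂/y₁ = ½[√(1 + 8Fr₁²) − 1] = ½[√160.75 − 1] = 5.839.
y₂ = 5.839 × 0.7762 = 4.533 m.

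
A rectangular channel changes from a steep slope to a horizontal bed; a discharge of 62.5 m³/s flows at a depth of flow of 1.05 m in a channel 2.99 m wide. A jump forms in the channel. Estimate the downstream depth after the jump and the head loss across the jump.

y₂ = 8.70 m; ΔE = 12.3 m

q = Q/b = 62.5/2.99 = 20.9 m²/s; V₁ = q/y₁ = 19.9 m/s. Fr₁ = V₁/√(g·y₁) = 6.20.
By Bélanger, y₂/y₁ = ½[√(1 + 8Fr₁²) − 1] = ½[√308.8 − 1] = 8.29.
y₂ = 8.29 × 1.05 = 8.70 m.
V₂ = q/y₂ = 20.9/8.70 = 2.40 m/s. E₁ = y₁ + V₁²/2g = 21.2 m; E₂ = y₂ + V₂²/2g = 8.99 m. ΔE = E₁ − E₂ = 12.3 m.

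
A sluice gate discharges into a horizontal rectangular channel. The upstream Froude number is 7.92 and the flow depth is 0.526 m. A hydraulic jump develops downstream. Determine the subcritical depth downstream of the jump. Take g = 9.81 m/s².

Fr₁ = 7.92 (given).
From the momentum equation for a rectangular channel, y₂/y₁ = ½[√(1 + 8Fr₁²) − 1] = ½[√502.8 − 1] = 10.7.
y₂ = 10.7 × 0.526 = 5.63 m.

y₂ = 5.63 m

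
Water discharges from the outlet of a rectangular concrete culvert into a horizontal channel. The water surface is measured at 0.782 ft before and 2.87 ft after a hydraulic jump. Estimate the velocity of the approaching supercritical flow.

For a rectangular channel the momentum equation gives q² = ½·g·y₁·y₂·(y₁ + y₂) = ½×32.2×0.782×2.87×3.65 = 132.
q = √132 = 11.5 ft²/s.
V₁ = q/y₁ = 11.5/0.782 = 14.7 ft/s.

V₁ = 14.7 ft/s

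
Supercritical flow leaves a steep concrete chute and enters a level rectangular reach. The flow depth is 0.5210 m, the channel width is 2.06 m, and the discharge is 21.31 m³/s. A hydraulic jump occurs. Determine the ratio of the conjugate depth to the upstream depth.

q = Q/b = 21.31/2.06 = 10.34 m²/s; V₁ = q/y₁ = 19.86 m/s. Fr₁ = V₁/√(g·y₁) = 8.783.
From the momentum equation for a rectangular channel, y₂/y₁ = ½[√(1 + 8Fr₁²) − 1] = ½[√618.08 − 1] = 11.93.

y₂/y₁ = 11.93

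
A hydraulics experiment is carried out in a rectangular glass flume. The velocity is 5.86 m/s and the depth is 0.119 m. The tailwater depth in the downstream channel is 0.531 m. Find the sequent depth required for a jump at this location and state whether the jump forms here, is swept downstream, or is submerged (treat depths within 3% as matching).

y₂ = 0.855 m; the jump is swept downstream

Fr₁ = V₁/√(g·y₁) = 5.86/√(9.81×0.119) = 5.42.
From the momentum equation for a rectangular channel, y₂/y₁ = ½[√(1 + 8Fr₁²) − 1] = ½[√236.3 − 1] = 7.19.
y₂ = 7.19 × 0.119 = 0.855 m.
Tailwater y_tw = 0.531 m: y_tw < y₂, so the jump is swept downstream.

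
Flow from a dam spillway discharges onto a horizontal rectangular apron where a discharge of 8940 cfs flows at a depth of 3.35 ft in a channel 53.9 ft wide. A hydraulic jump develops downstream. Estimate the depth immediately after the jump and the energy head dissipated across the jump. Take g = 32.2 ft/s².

q = Q/b = 8940/53.9 = 166 ft²/s; V₁ = q/y₁ = 49.5 ft/s. Fr₁ = V₁/√(g·y₁) = 4.77.
By Bélanger, y₂/y₁ = ½[√(1 + 8Fr₁²) − 1] = ½[√182.8 − 1] = 6.26.
y₂ = 6.26 × 3.35 = 21.0 ft.
V₂ = q/y₂ = 166/21.0 = 7.91 ft/s. E₁ = y₁ + V₁²/2g = 41.4 ft; E₂ = y₂ + V₂²/2g = 21.9 ft. ΔE = E₁ − E₂ = 19.5 ft.

y₂ = 21.0 ft; ΔE = 19.5 ft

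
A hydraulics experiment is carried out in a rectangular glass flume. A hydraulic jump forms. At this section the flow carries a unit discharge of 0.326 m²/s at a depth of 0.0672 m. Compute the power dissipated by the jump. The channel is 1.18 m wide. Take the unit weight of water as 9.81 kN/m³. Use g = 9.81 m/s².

V₁ = q/y₁ = 0.326/0.0672 = 4.85 m/s. Fr₁ = V₁/√(g·y₁) = 4.85/√(9.81×0.0672) = 5.97.
By Bélanger, y₂/y₁ = ½[√(1 + 8Fr₁²) − 1] = ½[√286.6 − 1] = 7.96.
y₂ = 7.96 × 0.0672 = 0.535 m.
V₂ = q/y₂ = 0.326/0.535 = 0.609 m/s. E₁ = y₁ + V₁²/2g = 1.27 m; E₂ = y₂ + V₂²/2g = 0.554 m. ΔE = E₁ − E₂ = 0.713 m.
Q = q·b = 0.326 × 1.18 = 0.385 m³/s. P = γ·Q·ΔE = 9.81 × 0.385 × 0.713 = 2.69 kW.

P = 2.69 kW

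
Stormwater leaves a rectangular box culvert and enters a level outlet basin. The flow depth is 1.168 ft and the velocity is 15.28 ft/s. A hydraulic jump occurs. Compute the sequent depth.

Fr₁ = V₁/√(g·y₁) = 15.28/√(32.2×1.168) = 2.492.
Bélanger equation: y₂/y₁ = ½[√(1 + 8Fr₁²) − 1] = ½[√50.664 − 1] = 3.059.
y₂ = 3.059 × 1.168 = 3.573 ft.

y₂ = 3.573 ft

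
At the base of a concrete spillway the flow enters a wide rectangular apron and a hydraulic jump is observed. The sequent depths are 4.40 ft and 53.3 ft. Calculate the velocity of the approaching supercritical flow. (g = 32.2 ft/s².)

For a rectangular channel the momentum equation gives q² = ½·g·y₁·y₂·(y₁ + y₂) = ½×32.2×4.40×53.3×57.7 = 217862.
q = √217862 = 467 ft²/s.
V₁ = q/y₁ = 467/4.40 = 106 ft/s.

V₁ = 106 ft/s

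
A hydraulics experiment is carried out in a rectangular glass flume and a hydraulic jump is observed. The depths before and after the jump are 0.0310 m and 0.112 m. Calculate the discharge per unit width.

For a rectangular channel the momentum equation gives q² = ½·g·y₁·y₂·(y₁ + y₂) = ½×9.81×0.0310×0.112×0.143 = 0.00244.
q = √0.00244 = 0.0493 m²/s.

q = 0.0493 m²/s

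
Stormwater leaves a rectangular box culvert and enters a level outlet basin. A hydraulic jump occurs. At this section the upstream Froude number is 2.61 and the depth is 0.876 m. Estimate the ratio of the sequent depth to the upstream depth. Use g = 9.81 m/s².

y₂/y₁ = 3.22

Fr₁ = 2.61 (given).
Bélanger equation: y₂/y₁ = ½[√(1 + 8Fr₁²) − 1] = ½[√55.50 − 1] = 3.22.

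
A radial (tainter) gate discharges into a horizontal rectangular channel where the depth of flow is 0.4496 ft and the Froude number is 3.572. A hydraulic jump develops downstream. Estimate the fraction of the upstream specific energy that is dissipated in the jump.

ΔE/E₁ = 0.339 (33.9%)

Fr₁ = 3.572 (given).
Conjugate-depth relation: y₂/y₁ = ½[√(1 + 8Fr₁²) − 1] = ½[√103.07 − 1] = 4.576.
y₂ = 4.576 × 0.4496 = 2.057 ft.
E₁ = y₁(1 + Fr₁²/2) = 0.4496×(1 + 3.572²/2) = 3.318 ft. ΔE = (y₂ − y₁)³/(4y₁y₂) = 1.123 ft. ΔE/E₁ = 1.123/3.318 = 0.339.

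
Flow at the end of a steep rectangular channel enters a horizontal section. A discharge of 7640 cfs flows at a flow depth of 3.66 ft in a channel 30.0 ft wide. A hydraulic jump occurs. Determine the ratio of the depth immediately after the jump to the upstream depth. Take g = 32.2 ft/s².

q = Q/b = 7640/30.0 = 255 ft²/s; V₁ = q/y₁ = 69.6 ft/s. Fr₁ = V₁/√(g·y₁) = 6.41.
From the momentum equation for a rectangular channel, y₂/y₁ = ½[√(1 + 8Fr₁²) − 1] = ½[√329.7 − 1] = 8.58.

y₂/y₁ = 8.58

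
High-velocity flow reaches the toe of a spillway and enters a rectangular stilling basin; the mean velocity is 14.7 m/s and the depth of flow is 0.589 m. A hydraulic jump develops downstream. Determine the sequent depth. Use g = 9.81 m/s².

Fr₁ = V₁/√(g·y₁) = 14.7/√(9.81×0.589) = 6.12.
By Bélanger, y₂/y₁ = ½[√(1 + 8Fr₁²) − 1] = ½[√300.2 − 1] = 8.16.
y₂ = 8.16 × 0.589 = 4.81 m.

y₂ = 4.81 m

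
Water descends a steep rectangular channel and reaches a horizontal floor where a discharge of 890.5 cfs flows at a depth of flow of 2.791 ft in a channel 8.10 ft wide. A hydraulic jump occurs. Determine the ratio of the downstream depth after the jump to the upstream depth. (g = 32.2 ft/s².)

q = Q/b = 890.5/8.10 = 109.9 ft²/s; V₁ = q/y₁ = 39.39 ft/s. Fr₁ = V₁/√(g·y₁) = 4.155.
Bélanger equation: y₂/y₁ = ½[√(1 + 8Fr₁²) − 1] = ½[√139.12 − 1] = 5.397.

y₂/y₁ = 5.397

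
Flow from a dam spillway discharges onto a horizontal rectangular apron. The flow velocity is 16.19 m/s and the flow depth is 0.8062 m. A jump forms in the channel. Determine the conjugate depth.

Fr₁ = V₁/√(g·y₁) = 16.19/√(9.81×0.8062) = 5.757.
Conjugate-depth relation: y₂/y₁ = ½[√(1 + 8Fr₁²) − 1] = ½[√266.14 − 1] = 7.657.
y₂ = 7.657 × 0.8062 = 6.173 m.

y₂ = 6.173 m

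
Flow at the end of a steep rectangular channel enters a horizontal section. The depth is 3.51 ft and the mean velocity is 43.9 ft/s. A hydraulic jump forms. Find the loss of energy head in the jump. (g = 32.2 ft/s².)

Fr₁ = V₁/√(g·y₁) = 43.9/√(32.2×3.51) = 4.13.
Conjugate-depth relation: y₂/y₁ = ½[√(1 + 8Fr₁²) − 1] = ½[√137.4 − 1] = 5.36.
y₂ = 5.36 × 3.51 = 18.8 ft.
q = V₁·y₁ = 43.9 × 3.51 = 154 ft²/s. V₂ = q/y₂ = 154/18.8 = 8.19 ft/s. E₁ = y₁ + V₁²/2g = 33.4 ft; E₂ = y₂ + V₂²/2g = 19.9 ft. ΔE = E₁ − E₂ = 13.6 ft.

ΔE = 13.6 ft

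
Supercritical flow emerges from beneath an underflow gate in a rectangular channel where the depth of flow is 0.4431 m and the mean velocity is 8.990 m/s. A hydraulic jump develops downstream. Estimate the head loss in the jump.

Fr₁ = V₁/√(g·y₁) = 8.990/√(9.81×0.4431) = 4.312.
Bélanger equation: y₂/y₁ = ½[√(1 + 8Fr₁²) − 1] = ½[√149.74 − 1] = 5.618.
y₂ = 5.618 × 0.4431 = 2.490 m.
q = V₁·y₁ = 8.990 × 0.4431 = 3.983 m²/s. V₂ = q/y₂ = 3.983/2.490 = 1.600 m/s. E₁ = y₁ + V₁²/2g = 4.562 m; E₂ = y₂ + V₂²/2g = 2.620 m. ΔE = E₁ − E₂ = 1.942 m.

ΔE = 1.942 m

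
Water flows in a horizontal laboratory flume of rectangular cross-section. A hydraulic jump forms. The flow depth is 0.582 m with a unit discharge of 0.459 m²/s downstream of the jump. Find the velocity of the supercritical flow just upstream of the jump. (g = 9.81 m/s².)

V₁ = 4.29 m/s

V₂ = q/y₂ = 0.459/0.582 = 0.789 m/s; Fr₂ = V₂/√(g·y₂) = 0.330.
The Bélanger relation is symmetric: y₁/y₂ = ½[√(1 + 8Fr₂²) − 1] = ½[√1.872 − 1] = 0.184.
y₁ = 0.184 × 0.582 = 0.107 m.
V₁ = q/y₁ = 0.459/0.107 = 4.29 m/s.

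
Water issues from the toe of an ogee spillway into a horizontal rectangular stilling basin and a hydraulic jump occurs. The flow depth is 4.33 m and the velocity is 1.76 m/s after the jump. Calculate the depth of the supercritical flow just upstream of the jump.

Fr₂ = V₂/√(g·y₂) = 1.76/√(9.81×4.33) = 0.270.
The Bélanger relation is symmetric: y₁/y₂ = ½[√(1 + 8Fr₂²) − 1] = ½[√1.583 − 1] = 0.129.
y₁ = 0.129 × 4.33 = 0.559 m.

y₁ = 0.559 m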